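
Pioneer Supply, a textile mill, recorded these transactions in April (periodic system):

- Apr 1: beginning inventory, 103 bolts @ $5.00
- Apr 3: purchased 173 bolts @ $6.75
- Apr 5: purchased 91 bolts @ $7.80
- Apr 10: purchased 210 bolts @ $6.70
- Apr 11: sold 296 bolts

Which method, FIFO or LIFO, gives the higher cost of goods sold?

LIFO

FIFO COGS: 103 @ $5.00 + 173 @ $6.75 + 20 @ $7.80 = $1,838.75
LIFO COGS: 210 @ $6.70 + 86 @ $7.80 = $2,077.80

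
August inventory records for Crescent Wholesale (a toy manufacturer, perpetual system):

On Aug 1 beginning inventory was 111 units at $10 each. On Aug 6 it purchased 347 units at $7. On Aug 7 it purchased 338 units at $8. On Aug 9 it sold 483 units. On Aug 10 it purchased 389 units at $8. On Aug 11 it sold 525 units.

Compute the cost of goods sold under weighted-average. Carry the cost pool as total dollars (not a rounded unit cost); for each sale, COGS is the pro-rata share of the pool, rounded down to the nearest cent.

COGS = $7,951.39

After Aug 1: 111 on hand, pool $1,110.00 (≈ $10.0000 each)
After Aug 6: 458 on hand, pool $3,539.00 (≈ $7.7271 each)
After Aug 7: 796 on hand, pool $6,243.00 (≈ $7.8430 each)
Aug 9, sell 483: 483/796 × $6,243.00 → $3,788.15
After Aug 10: 702 on hand, pool $5,566.85 (≈ $7.9300 each)
Aug 11, sell 525: 525/702 × $5,566.85 → $4,163.24
Total COGS = $3,788.15 + $4,163.24 = $7,951.39
Ending inventory (cost pool remaining) = $1,403.61
Check: goods available $9,355.00 = COGS $7,951.39 + ending $1,403.61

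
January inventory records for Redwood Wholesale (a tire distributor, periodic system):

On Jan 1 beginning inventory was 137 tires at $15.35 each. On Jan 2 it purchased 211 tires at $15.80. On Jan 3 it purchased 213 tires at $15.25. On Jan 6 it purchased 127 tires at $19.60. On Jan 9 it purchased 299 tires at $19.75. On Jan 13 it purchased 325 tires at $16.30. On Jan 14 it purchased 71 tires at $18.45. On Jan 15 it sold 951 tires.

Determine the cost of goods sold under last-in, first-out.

Jan 15, 951 sold [LIFO — newest first]: 71 @ $18.45 + 325 @ $16.30 + 299 @ $19.75 + 127 @ $19.60 + 129 @ $15.25 = $16,969.15
Ending inventory: 137 @ $15.35 + 211 @ $15.80 + 84 @ $15.25 = $6,717.75
Check: goods available $23,686.90 = COGS $16,969.15 + ending $6,717.75

COGS = $16,969.15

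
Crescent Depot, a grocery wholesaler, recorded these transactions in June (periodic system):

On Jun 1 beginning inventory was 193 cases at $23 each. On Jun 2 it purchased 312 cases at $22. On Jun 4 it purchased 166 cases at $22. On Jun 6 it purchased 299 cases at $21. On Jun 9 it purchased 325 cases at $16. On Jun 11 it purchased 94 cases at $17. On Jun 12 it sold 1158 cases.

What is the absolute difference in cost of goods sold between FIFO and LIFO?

$1,485

FIFO COGS: 193 @ $23 + 312 @ $22 + 166 @ $22 + 299 @ $21 + 188 @ $16 = $24,242
LIFO COGS: 94 @ $17 + 325 @ $16 + 299 @ $21 + 166 @ $22 + 274 @ $22 = $22,757
Difference = |$24,242 − $22,757| = $1,485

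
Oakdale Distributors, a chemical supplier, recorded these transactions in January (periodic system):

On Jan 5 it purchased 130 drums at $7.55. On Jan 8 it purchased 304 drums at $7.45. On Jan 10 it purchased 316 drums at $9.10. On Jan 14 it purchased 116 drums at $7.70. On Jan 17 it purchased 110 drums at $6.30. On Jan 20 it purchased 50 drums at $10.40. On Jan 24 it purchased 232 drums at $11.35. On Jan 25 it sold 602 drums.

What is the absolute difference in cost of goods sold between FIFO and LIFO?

FIFO COGS: 130 @ $7.55 + 304 @ $7.45 + 168 @ $9.10 = $4,775.10
LIFO COGS: 232 @ $11.35 + 50 @ $10.40 + 110 @ $6.30 + 116 @ $7.70 + 94 @ $9.10 = $5,594.80
Difference = |$4,775.10 − $5,594.80| = $819.70

$819.70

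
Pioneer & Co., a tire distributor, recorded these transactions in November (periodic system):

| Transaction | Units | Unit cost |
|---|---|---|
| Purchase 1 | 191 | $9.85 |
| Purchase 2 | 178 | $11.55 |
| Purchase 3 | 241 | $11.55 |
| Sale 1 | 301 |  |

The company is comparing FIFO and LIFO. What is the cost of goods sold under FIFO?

FIFO COGS: 191 @ $9.85 + 110 @ $11.55 = $3,151.85
LIFO COGS: 241 @ $11.55 + 60 @ $11.55 = $3,476.55

COGS = $3,151.85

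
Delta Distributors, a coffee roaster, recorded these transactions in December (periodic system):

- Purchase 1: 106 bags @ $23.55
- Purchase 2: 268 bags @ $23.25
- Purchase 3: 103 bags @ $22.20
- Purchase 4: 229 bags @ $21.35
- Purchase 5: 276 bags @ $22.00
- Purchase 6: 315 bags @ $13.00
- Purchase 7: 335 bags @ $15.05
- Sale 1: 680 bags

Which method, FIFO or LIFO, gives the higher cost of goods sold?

FIFO COGS: 106 @ $23.55 + 268 @ $23.25 + 103 @ $22.20 + 203 @ $21.35 = $15,347.95
LIFO COGS: 335 @ $15.05 + 315 @ $13.00 + 30 @ $22.00 = $9,796.75

FIFO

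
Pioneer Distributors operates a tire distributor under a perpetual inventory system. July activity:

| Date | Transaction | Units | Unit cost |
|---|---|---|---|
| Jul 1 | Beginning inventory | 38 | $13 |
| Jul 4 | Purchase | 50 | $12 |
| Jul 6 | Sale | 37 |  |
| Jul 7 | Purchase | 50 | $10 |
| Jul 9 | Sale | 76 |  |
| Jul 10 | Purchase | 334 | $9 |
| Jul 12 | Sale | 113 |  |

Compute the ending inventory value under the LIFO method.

Jul 6, 37 sold [LIFO — newest first]: 37 @ $12 = $444
Jul 9, 76 sold [LIFO — newest first]: 50 @ $10 + 13 @ $12 + 13 @ $13 = $825
Jul 12, 113 sold [LIFO — newest first]: 113 @ $9 = $1,017
Total COGS = $444 + $825 + $1,017 = $2,286
Ending inventory: 25 @ $13 + 221 @ $9 = $2,314

Ending inventory = $2,314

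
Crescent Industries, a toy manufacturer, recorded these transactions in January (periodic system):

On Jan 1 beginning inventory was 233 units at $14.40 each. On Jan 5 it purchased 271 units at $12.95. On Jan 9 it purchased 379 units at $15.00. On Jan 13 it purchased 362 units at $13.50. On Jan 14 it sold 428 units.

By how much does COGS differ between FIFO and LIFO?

FIFO COGS: 233 @ $14.40 + 195 @ $12.95 = $5,880.45
LIFO COGS: 362 @ $13.50 + 66 @ $15.00 = $5,877.00
Difference = |$5,880.45 − $5,877.00| = $3.45

$3.45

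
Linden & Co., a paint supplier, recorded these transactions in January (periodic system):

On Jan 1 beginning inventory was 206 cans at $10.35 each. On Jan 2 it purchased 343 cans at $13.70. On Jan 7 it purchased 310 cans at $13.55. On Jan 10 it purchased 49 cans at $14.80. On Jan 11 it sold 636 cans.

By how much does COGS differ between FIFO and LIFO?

FIFO COGS: 206 @ $10.35 + 343 @ $13.70 + 87 @ $13.55 = $8,010.05
LIFO COGS: 49 @ $14.80 + 310 @ $13.55 + 277 @ $13.70 = $8,720.60
Difference = |$8,010.05 − $8,720.60| = $710.55

$710.55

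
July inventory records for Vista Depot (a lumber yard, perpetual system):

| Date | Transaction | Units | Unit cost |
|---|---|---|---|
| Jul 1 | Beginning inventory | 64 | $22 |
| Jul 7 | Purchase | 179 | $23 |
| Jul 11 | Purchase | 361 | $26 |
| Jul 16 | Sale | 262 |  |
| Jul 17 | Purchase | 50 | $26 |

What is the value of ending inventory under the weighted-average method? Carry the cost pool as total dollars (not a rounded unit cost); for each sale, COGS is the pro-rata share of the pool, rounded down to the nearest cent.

Ending inventory = $9,742.99

After Jul 1: 64 on hand, pool $1,408.00 (≈ $22.0000 each)
After Jul 7: 243 on hand, pool $5,525.00 (≈ $22.7366 each)
After Jul 11: 604 on hand, pool $14,911.00 (≈ $24.6871 each)
Jul 16, sell 262: 262/604 × $14,911.00 → $6,468.01
After Jul 17: 392 on hand, pool $9,742.99 (≈ $24.8546 each)
Ending inventory (cost pool remaining) = $9,742.99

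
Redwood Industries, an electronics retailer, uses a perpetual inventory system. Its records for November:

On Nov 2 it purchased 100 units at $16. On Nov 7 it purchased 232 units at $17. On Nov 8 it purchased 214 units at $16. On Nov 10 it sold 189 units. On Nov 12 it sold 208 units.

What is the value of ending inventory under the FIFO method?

Ending inventory = $2,384

Nov 10, 189 sold [FIFO — oldest first]: 100 @ $16 + 89 @ $17 = $3,113
Nov 12, 208 sold [FIFO — oldest first]: 143 @ $17 + 65 @ $16 = $3,471
Total COGS = $3,113 + $3,471 = $6,584
Ending inventory: 149 @ $16 = $2,384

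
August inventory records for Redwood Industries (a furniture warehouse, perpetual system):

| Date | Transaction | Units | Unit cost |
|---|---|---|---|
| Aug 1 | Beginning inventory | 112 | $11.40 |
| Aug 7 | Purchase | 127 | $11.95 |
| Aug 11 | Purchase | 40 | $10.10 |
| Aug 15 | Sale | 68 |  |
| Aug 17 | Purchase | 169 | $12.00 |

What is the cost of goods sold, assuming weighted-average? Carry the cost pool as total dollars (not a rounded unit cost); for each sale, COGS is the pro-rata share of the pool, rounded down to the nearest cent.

After Aug 1: 112 on hand, pool $1,276.80 (≈ $11.4000 each)
After Aug 7: 239 on hand, pool $2,794.45 (≈ $11.6923 each)
After Aug 11: 279 on hand, pool $3,198.45 (≈ $11.4640 each)
Aug 15, sell 68: 68/279 × $3,198.45 → $779.55
After Aug 17: 380 on hand, pool $4,446.90 (≈ $11.7024 each)
Ending inventory (cost pool remaining) = $4,446.90

COGS = $779.55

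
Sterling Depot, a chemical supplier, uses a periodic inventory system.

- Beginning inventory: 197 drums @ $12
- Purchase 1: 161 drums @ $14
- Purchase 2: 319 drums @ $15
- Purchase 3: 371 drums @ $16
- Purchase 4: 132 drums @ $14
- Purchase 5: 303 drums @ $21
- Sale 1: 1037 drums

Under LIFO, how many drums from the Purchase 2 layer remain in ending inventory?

Sale 1 (1037) [LIFO — newest first]: 303 @ $21 + 132 @ $14 + 371 @ $16 + 231 @ $15 = $17,612
Ending inventory: 197 @ $12 + 161 @ $14 + 88 @ $15 = $5,938

88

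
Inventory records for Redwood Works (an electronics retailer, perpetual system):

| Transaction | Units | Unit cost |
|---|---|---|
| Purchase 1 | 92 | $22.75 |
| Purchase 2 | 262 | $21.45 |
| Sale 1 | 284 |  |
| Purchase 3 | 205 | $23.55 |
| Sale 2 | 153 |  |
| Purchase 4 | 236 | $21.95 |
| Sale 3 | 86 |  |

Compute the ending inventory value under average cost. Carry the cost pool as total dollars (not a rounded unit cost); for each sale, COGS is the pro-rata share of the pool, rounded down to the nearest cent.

Ending inventory = $6,077.14

After Purchase 1: 92 on hand, pool $2,093.00 (≈ $22.7500 each)
After Purchase 2: 354 on hand, pool $7,712.90 (≈ $21.7879 each)
Sale 1, sell 284: 284/354 × $7,712.90 → $6,187.75
After Purchase 3: 275 on hand, pool $6,352.90 (≈ $23.1015 each)
Sale 2, sell 153: 153/275 × $6,352.90 → $3,534.52
After Purchase 4: 358 on hand, pool $7,998.58 (≈ $22.3424 each)
Sale 3, sell 86: 86/358 × $7,998.58 → $1,921.44
Total COGS = $6,187.75 + $3,534.52 + $1,921.44 = $11,643.71
Ending inventory (cost pool remaining) = $6,077.14
Check: goods available $17,720.85 = COGS $11,643.71 + ending $6,077.14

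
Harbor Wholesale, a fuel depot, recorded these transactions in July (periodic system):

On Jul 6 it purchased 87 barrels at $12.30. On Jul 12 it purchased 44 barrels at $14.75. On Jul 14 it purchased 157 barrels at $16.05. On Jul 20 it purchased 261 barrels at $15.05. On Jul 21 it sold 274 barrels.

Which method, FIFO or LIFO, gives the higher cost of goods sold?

FIFO COGS: 87 @ $12.30 + 44 @ $14.75 + 143 @ $16.05 = $4,014.25
LIFO COGS: 261 @ $15.05 + 13 @ $16.05 = $4,136.70

LIFO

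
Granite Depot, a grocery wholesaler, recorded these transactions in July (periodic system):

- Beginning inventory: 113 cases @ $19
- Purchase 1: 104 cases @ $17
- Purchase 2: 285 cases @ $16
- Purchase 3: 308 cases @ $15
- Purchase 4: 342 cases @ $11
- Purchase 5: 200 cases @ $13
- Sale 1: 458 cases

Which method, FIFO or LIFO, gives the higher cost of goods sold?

FIFO

FIFO COGS: 113 @ $19 + 104 @ $17 + 241 @ $16 = $7,771
LIFO COGS: 200 @ $13 + 258 @ $11 = $5,438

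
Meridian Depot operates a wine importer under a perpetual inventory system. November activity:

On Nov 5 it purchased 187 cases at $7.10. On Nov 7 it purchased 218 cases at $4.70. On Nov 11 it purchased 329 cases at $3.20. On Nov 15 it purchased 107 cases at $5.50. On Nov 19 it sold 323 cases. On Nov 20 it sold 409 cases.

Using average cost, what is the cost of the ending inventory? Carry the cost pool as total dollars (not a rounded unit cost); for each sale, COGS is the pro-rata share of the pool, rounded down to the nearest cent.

Ending inventory = $517.61

After Nov 5: 187 on hand, pool $1,327.70 (≈ $7.1000 each)
After Nov 7: 405 on hand, pool $2,352.30 (≈ $5.8081 each)
After Nov 11: 734 on hand, pool $3,405.10 (≈ $4.6391 each)
After Nov 15: 841 on hand, pool $3,993.60 (≈ $4.7486 each)
Nov 19, sell 323: 323/841 × $3,993.60 → $1,533.80
Nov 20, sell 409: 409/518 × $2,459.80 → $1,942.19
Total COGS = $1,533.80 + $1,942.19 = $3,475.99
Ending inventory (cost pool remaining) = $517.61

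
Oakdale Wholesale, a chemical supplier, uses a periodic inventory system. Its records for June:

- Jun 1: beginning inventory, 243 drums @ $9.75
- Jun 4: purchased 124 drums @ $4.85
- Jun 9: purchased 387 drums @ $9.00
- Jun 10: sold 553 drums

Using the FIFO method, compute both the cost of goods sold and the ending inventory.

COGS = $4,644.65; ending inventory = $1,809.00

Jun 10, 553 sold [FIFO — oldest first]: 243 @ $9.75 + 124 @ $4.85 + 186 @ $9.00 = $4,644.65
Ending inventory: 201 @ $9.00 = $1,809.00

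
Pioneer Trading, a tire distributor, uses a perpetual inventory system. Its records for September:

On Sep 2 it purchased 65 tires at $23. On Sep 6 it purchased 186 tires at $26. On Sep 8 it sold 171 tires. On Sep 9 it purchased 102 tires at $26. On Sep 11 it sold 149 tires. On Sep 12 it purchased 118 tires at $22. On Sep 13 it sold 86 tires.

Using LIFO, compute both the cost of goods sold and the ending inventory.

COGS = $10,116; ending inventory = $1,463

Sep 8, 171 sold [LIFO — newest first]: 171 @ $26 = $4,446
Sep 11, 149 sold [LIFO — newest first]: 102 @ $26 + 15 @ $26 + 32 @ $23 = $3,778
Sep 13, 86 sold [LIFO — newest first]: 86 @ $22 = $1,892
Total COGS = $4,446 + $3,778 + $1,892 = $10,116
Ending inventory: 33 @ $23 + 32 @ $22 = $1,463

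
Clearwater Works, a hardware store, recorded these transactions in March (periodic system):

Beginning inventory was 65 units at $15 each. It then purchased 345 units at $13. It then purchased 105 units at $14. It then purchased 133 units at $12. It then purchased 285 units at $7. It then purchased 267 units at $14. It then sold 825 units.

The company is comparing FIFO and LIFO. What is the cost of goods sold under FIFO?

FIFO COGS: 65 @ $15 + 345 @ $13 + 105 @ $14 + 133 @ $12 + 177 @ $7 = $9,765
LIFO COGS: 267 @ $14 + 285 @ $7 + 133 @ $12 + 105 @ $14 + 35 @ $13 = $9,254

COGS = $9,765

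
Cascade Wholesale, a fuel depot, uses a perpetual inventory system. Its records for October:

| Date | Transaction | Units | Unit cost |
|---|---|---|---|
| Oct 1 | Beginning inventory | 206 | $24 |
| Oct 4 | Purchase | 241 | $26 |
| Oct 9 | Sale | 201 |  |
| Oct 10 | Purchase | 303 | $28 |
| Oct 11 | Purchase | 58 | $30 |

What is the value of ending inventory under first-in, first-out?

Ending inventory = $16,610

Oct 9, 201 sold [FIFO — oldest first]: 201 @ $24 = $4,824
Ending inventory: 5 @ $24 + 241 @ $26 + 303 @ $28 + 58 @ $30 = $16,610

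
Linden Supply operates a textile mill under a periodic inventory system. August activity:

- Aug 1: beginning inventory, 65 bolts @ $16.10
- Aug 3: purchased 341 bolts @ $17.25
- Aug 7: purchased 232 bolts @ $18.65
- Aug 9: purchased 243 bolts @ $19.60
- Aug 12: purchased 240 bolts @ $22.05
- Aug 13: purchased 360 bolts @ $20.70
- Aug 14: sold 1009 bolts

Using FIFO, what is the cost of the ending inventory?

Aug 14, 1009 sold [FIFO — oldest first]: 65 @ $16.10 + 341 @ $17.25 + 232 @ $18.65 + 243 @ $19.60 + 128 @ $22.05 = $18,840.75
Ending inventory: 112 @ $22.05 + 360 @ $20.70 = $9,921.60

Ending inventory = $9,921.60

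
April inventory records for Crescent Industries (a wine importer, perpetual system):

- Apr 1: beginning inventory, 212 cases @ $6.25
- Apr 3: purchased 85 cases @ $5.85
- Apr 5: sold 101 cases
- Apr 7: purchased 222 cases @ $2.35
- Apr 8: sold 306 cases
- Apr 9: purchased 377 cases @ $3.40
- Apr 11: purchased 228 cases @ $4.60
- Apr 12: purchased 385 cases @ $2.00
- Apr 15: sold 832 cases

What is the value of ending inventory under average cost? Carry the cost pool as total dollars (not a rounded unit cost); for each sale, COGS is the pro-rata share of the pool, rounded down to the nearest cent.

Ending inventory = $872.88

After Apr 1: 212 on hand, pool $1,325.00 (≈ $6.2500 each)
After Apr 3: 297 on hand, pool $1,822.25 (≈ $6.1355 each)
Apr 5, sell 101: 101/297 × $1,822.25 → $619.68
After Apr 7: 418 on hand, pool $1,724.27 (≈ $4.1250 each)
Apr 8, sell 306: 306/418 × $1,724.27 → $1,262.26
After Apr 9: 489 on hand, pool $1,743.81 (≈ $3.5661 each)
After Apr 11: 717 on hand, pool $2,792.61 (≈ $3.8949 each)
After Apr 12: 1102 on hand, pool $3,562.61 (≈ $3.2329 each)
Apr 15, sell 832: 832/1102 × $3,562.61 → $2,689.73
Total COGS = $619.68 + $1,262.26 + $2,689.73 = $4,571.67
Ending inventory (cost pool remaining) = $872.88
Check: goods available $5,444.55 = COGS $4,571.67 + ending $872.88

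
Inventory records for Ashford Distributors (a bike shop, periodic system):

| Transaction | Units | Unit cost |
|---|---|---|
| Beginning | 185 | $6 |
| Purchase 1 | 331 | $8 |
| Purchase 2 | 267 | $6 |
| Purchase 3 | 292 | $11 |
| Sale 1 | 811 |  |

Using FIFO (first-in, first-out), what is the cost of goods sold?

Sale 1 (811) [FIFO — oldest first]: 185 @ $6 + 331 @ $8 + 267 @ $6 + 28 @ $11 = $5,668
Ending inventory: 264 @ $11 = $2,904

COGS = $5,668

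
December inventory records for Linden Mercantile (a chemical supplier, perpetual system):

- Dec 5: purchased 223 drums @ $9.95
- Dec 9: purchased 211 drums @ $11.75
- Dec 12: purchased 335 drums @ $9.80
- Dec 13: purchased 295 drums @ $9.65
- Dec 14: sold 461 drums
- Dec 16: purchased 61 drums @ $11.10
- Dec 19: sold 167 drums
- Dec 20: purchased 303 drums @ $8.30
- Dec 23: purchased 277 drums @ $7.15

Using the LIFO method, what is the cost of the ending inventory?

Dec 14, 461 sold [LIFO — newest first]: 295 @ $9.65 + 166 @ $9.80 = $4,473.55
Dec 19, 167 sold [LIFO — newest first]: 61 @ $11.10 + 106 @ $9.80 = $1,715.90
Total COGS = $4,473.55 + $1,715.90 = $6,189.45
Ending inventory: 223 @ $9.95 + 211 @ $11.75 + 63 @ $9.80 + 303 @ $8.30 + 277 @ $7.15 = $9,810.95

Ending inventory = $9,810.95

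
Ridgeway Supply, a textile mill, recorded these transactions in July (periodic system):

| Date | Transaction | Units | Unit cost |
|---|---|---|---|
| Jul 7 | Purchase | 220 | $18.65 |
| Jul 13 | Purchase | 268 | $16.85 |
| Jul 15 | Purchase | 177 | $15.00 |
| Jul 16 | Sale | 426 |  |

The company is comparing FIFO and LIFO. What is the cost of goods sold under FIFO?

FIFO COGS: 220 @ $18.65 + 206 @ $16.85 = $7,574.10
LIFO COGS: 177 @ $15.00 + 249 @ $16.85 = $6,850.65

COGS = $7,574.10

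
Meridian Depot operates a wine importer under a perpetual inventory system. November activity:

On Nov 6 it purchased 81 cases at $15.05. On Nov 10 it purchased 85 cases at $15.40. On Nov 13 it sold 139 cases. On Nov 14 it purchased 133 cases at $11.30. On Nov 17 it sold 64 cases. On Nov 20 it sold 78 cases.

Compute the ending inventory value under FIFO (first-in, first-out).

Ending inventory = $203.40

Nov 13, 139 sold [FIFO — oldest first]: 81 @ $15.05 + 58 @ $15.40 = $2,112.25
Nov 17, 64 sold [FIFO — oldest first]: 27 @ $15.40 + 37 @ $11.30 = $833.90
Nov 20, 78 sold [FIFO — oldest first]: 78 @ $11.30 = $881.40
Total COGS = $2,112.25 + $833.90 + $881.40 = $3,827.55
Ending inventory: 18 @ $11.30 = $203.40
Check: goods available $4,030.95 = COGS $3,827.55 + ending $203.40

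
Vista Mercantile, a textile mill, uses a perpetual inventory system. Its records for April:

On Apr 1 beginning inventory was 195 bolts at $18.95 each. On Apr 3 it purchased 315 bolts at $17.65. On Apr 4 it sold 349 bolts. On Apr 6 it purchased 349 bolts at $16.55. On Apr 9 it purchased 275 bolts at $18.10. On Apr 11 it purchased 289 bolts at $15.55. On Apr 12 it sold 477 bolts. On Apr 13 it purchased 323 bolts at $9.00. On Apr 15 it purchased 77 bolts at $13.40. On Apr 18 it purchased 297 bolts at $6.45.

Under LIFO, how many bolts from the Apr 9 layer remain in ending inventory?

Apr 4, 349 sold [LIFO — newest first]: 315 @ $17.65 + 34 @ $18.95 = $6,204.05
Apr 12, 477 sold [LIFO — newest first]: 289 @ $15.55 + 188 @ $18.10 = $7,896.75
Total COGS = $6,204.05 + $7,896.75 = $14,100.80
Ending inventory: 161 @ $18.95 + 349 @ $16.55 + 87 @ $18.10 + 323 @ $9.00 + 77 @ $13.40 + 297 @ $6.45 = $16,256.05
Check: goods available $30,356.85 = COGS $14,100.80 + ending $16,256.05

87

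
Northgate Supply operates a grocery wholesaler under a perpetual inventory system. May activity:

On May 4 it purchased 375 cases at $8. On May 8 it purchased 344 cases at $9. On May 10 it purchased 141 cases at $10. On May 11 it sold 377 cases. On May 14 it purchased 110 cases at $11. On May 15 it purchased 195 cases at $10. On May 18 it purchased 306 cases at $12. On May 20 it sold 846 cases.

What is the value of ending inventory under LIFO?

May 11, 377 sold [LIFO — newest first]: 141 @ $10 + 236 @ $9 = $3,534
May 20, 846 sold [LIFO — newest first]: 306 @ $12 + 195 @ $10 + 110 @ $11 + 108 @ $9 + 127 @ $8 = $8,820
Total COGS = $3,534 + $8,820 = $12,354
Ending inventory: 248 @ $8 = $1,984

Ending inventory = $1,984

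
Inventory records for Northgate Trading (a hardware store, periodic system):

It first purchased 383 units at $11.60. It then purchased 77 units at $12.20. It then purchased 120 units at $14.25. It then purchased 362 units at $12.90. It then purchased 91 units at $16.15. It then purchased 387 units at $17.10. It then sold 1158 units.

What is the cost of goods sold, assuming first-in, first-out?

COGS = $15,369.15

Sale 1 (1158) [FIFO — oldest first]: 383 @ $11.60 + 77 @ $12.20 + 120 @ $14.25 + 362 @ $12.90 + 91 @ $16.15 + 125 @ $17.10 = $15,369.15
Ending inventory: 262 @ $17.10 = $4,480.20
Check: goods available $19,849.35 = COGS $15,369.15 + ending $4,480.20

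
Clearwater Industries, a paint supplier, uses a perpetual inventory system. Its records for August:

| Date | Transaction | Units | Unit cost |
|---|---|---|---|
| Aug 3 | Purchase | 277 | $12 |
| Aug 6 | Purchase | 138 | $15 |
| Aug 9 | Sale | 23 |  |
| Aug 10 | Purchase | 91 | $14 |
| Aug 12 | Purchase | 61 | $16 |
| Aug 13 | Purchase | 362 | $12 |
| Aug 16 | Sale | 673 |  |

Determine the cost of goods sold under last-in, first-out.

COGS = $9,192

Aug 9, 23 sold [LIFO — newest first]: 23 @ $15 = $345
Aug 16, 673 sold [LIFO — newest first]: 362 @ $12 + 61 @ $16 + 91 @ $14 + 115 @ $15 + 44 @ $12 = $8,847
Total COGS = $345 + $8,847 = $9,192
Ending inventory: 233 @ $12 = $2,796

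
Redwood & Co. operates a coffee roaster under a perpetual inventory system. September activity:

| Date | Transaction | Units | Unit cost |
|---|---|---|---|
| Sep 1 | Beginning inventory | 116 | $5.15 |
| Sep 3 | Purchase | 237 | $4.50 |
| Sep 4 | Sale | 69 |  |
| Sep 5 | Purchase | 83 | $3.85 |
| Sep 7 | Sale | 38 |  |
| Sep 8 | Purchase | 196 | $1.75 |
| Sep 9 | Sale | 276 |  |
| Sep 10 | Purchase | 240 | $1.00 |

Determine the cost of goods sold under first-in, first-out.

Sep 4, 69 sold [FIFO — oldest first]: 69 @ $5.15 = $355.35
Sep 7, 38 sold [FIFO — oldest first]: 38 @ $5.15 = $195.70
Sep 9, 276 sold [FIFO — oldest first]: 9 @ $5.15 + 237 @ $4.50 + 30 @ $3.85 = $1,228.35
Total COGS = $355.35 + $195.70 + $1,228.35 = $1,779.40
Ending inventory: 53 @ $3.85 + 196 @ $1.75 + 240 @ $1.00 = $787.05

COGS = $1,779.40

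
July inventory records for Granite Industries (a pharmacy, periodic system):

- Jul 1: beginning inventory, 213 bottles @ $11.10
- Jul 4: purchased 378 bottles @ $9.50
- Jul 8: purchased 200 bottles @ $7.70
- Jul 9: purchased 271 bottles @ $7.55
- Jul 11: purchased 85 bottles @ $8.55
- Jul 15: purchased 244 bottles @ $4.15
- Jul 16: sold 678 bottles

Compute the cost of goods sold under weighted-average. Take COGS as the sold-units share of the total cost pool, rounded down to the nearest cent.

COGS = $5,498.42

Jul 16, sell 678: 678/1391 × $11,280.70 → $5,498.42
Ending inventory (cost pool remaining) = $5,782.28
Check: goods available $11,280.70 = COGS $5,498.42 + ending $5,782.28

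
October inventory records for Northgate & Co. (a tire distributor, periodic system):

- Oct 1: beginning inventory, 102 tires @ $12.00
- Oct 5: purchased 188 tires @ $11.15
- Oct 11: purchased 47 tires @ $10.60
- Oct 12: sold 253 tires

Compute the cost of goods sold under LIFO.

COGS = $2,810.40

Oct 12, 253 sold [LIFO — newest first]: 47 @ $10.60 + 188 @ $11.15 + 18 @ $12.00 = $2,810.40
Ending inventory: 84 @ $12.00 = $1,008.00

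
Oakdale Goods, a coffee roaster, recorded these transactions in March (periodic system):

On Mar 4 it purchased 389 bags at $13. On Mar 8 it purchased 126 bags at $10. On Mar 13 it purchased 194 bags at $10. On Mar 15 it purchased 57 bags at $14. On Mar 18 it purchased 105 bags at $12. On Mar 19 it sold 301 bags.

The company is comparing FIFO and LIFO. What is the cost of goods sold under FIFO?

FIFO COGS: 301 @ $13 = $3,913
LIFO COGS: 105 @ $12 + 57 @ $14 + 139 @ $10 = $3,448

COGS = $3,913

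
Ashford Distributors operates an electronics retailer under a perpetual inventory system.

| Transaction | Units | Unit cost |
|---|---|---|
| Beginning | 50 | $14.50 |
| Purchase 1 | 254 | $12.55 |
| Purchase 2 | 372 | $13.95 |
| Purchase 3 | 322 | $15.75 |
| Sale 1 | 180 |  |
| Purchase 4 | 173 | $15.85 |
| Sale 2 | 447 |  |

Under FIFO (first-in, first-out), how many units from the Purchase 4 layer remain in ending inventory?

Sale 1 (180) [FIFO — oldest first]: 50 @ $14.50 + 130 @ $12.55 = $2,356.50
Sale 2 (447) [FIFO — oldest first]: 124 @ $12.55 + 323 @ $13.95 = $6,062.05
Total COGS = $2,356.50 + $6,062.05 = $8,418.55
Ending inventory: 49 @ $13.95 + 322 @ $15.75 + 173 @ $15.85 = $8,497.10
Check: goods available $16,915.65 = COGS $8,418.55 + ending $8,497.10

173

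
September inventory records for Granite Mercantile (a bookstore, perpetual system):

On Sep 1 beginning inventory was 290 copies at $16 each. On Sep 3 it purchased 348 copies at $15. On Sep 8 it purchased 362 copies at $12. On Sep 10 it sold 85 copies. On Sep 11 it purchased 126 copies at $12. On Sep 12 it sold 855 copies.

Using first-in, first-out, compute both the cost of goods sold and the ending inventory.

Sep 10, 85 sold [FIFO — oldest first]: 85 @ $16 = $1,360
Sep 12, 855 sold [FIFO — oldest first]: 205 @ $16 + 348 @ $15 + 302 @ $12 = $12,124
Total COGS = $1,360 + $12,124 = $13,484
Ending inventory: 60 @ $12 + 126 @ $12 = $2,232

COGS = $13,484; ending inventory = $2,232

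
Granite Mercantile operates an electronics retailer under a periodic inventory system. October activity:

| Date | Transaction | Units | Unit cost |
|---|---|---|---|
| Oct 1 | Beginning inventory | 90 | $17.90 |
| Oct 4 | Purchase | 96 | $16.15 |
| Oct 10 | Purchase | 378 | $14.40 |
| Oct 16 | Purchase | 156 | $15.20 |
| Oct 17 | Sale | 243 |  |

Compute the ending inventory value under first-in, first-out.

Ending inventory = $6,993.60

Oct 17, 243 sold [FIFO — oldest first]: 90 @ $17.90 + 96 @ $16.15 + 57 @ $14.40 = $3,982.20
Ending inventory: 321 @ $14.40 + 156 @ $15.20 = $6,993.60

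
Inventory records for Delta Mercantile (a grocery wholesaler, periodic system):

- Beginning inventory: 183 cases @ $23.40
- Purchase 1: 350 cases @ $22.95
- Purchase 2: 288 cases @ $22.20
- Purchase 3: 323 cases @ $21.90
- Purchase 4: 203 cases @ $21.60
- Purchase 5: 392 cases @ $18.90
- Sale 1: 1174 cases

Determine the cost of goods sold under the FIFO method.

Sale 1 (1174) [FIFO — oldest first]: 183 @ $23.40 + 350 @ $22.95 + 288 @ $22.20 + 323 @ $21.90 + 30 @ $21.60 = $26,430.00
Ending inventory: 173 @ $21.60 + 392 @ $18.90 = $11,145.60
Check: goods available $37,575.60 = COGS $26,430.00 + ending $11,145.60

COGS = $26,430.00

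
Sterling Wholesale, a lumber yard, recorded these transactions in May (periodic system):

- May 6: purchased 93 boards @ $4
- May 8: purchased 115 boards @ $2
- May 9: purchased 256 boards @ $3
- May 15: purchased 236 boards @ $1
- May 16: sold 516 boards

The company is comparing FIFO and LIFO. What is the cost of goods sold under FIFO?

COGS = $1,422

FIFO COGS: 93 @ $4 + 115 @ $2 + 256 @ $3 + 52 @ $1 = $1,422
LIFO COGS: 236 @ $1 + 256 @ $3 + 24 @ $2 = $1,052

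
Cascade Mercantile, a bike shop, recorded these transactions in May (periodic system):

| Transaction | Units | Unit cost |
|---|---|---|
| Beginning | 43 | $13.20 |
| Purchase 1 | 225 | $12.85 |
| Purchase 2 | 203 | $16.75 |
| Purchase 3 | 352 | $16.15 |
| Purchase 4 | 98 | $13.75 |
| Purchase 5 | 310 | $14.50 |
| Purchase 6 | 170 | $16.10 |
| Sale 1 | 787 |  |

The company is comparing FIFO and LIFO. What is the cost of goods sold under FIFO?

COGS = $11,962.50

FIFO COGS: 43 @ $13.20 + 225 @ $12.85 + 203 @ $16.75 + 316 @ $16.15 = $11,962.50
LIFO COGS: 170 @ $16.10 + 310 @ $14.50 + 98 @ $13.75 + 209 @ $16.15 = $11,954.85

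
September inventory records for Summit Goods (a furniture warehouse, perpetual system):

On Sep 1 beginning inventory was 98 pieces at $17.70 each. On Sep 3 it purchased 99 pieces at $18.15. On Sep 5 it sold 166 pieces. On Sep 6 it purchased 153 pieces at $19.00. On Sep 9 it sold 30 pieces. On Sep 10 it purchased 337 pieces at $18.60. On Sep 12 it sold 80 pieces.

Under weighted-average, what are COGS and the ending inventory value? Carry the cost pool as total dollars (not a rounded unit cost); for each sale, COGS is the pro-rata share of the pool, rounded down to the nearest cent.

After Sep 1: 98 on hand, pool $1,734.60 (≈ $17.7000 each)
After Sep 3: 197 on hand, pool $3,531.45 (≈ $17.9261 each)
Sep 5, sell 166: 166/197 × $3,531.45 → $2,975.73
After Sep 6: 184 on hand, pool $3,462.72 (≈ $18.8191 each)
Sep 9, sell 30: 30/184 × $3,462.72 → $564.57
After Sep 10: 491 on hand, pool $9,166.35 (≈ $18.6687 each)
Sep 12, sell 80: 80/491 × $9,166.35 → $1,493.49
Total COGS = $2,975.73 + $564.57 + $1,493.49 = $5,033.79
Ending inventory (cost pool remaining) = $7,672.86
Check: goods available $12,706.65 = COGS $5,033.79 + ending $7,672.86

COGS = $5,033.79; ending inventory = $7,672.86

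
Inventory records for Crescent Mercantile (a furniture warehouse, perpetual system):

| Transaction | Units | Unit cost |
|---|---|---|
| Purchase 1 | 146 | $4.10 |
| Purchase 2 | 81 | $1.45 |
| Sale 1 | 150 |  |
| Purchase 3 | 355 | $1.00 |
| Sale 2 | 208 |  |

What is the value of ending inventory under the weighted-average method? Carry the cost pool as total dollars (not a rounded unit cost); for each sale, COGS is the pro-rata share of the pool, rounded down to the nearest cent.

Ending inventory = $310.02

After Purchase 1: 146 on hand, pool $598.60 (≈ $4.1000 each)
After Purchase 2: 227 on hand, pool $716.05 (≈ $3.1544 each)
Sale 1, sell 150: 150/227 × $716.05 → $473.16
After Purchase 3: 432 on hand, pool $597.89 (≈ $1.3840 each)
Sale 2, sell 208: 208/432 × $597.89 → $287.87
Total COGS = $473.16 + $287.87 = $761.03
Ending inventory (cost pool remaining) = $310.02
Check: goods available $1,071.05 = COGS $761.03 + ending $310.02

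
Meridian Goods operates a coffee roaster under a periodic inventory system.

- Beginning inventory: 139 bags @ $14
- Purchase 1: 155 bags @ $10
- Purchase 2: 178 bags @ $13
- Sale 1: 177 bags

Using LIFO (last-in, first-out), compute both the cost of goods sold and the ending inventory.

COGS = $2,301; ending inventory = $3,509

Sale 1 (177) [LIFO — newest first]: 177 @ $13 = $2,301
Ending inventory: 139 @ $14 + 155 @ $10 + 1 @ $13 = $3,509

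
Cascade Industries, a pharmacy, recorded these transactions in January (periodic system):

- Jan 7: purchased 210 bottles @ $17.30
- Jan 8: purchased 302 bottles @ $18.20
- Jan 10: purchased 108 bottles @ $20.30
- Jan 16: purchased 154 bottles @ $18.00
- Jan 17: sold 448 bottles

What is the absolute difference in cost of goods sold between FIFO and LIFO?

$385.00

FIFO COGS: 210 @ $17.30 + 238 @ $18.20 = $7,964.60
LIFO COGS: 154 @ $18.00 + 108 @ $20.30 + 186 @ $18.20 = $8,349.60
Difference = |$7,964.60 − $8,349.60| = $385.00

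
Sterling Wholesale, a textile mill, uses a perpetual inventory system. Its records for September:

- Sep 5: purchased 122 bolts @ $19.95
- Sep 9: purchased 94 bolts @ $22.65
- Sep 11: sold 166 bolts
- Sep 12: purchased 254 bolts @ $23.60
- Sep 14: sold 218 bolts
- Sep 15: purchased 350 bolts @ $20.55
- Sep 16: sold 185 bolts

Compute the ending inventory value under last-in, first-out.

Ending inventory = $5,237.85

Sep 11, 166 sold [LIFO — newest first]: 94 @ $22.65 + 72 @ $19.95 = $3,565.50
Sep 14, 218 sold [LIFO — newest first]: 218 @ $23.60 = $5,144.80
Sep 16, 185 sold [LIFO — newest first]: 185 @ $20.55 = $3,801.75
Total COGS = $3,565.50 + $5,144.80 + $3,801.75 = $12,512.05
Ending inventory: 50 @ $19.95 + 36 @ $23.60 + 165 @ $20.55 = $5,237.85
Check: goods available $17,749.90 = COGS $12,512.05 + ending $5,237.85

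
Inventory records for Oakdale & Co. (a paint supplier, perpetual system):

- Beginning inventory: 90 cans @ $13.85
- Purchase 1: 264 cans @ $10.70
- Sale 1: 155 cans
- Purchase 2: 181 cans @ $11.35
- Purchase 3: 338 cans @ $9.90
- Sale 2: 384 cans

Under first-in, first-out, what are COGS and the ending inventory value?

Sale 1 (155) [FIFO — oldest first]: 90 @ $13.85 + 65 @ $10.70 = $1,942.00
Sale 2 (384) [FIFO — oldest first]: 199 @ $10.70 + 181 @ $11.35 + 4 @ $9.90 = $4,223.25
Total COGS = $1,942.00 + $4,223.25 = $6,165.25
Ending inventory: 334 @ $9.90 = $3,306.60

COGS = $6,165.25; ending inventory = $3,306.60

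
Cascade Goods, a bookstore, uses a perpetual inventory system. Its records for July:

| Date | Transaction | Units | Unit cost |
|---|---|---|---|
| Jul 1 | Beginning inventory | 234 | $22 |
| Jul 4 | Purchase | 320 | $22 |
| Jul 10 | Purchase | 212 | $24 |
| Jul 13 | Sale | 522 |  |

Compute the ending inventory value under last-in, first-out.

Jul 13, 522 sold [LIFO — newest first]: 212 @ $24 + 310 @ $22 = $11,908
Ending inventory: 234 @ $22 + 10 @ $22 = $5,368

Ending inventory = $5,368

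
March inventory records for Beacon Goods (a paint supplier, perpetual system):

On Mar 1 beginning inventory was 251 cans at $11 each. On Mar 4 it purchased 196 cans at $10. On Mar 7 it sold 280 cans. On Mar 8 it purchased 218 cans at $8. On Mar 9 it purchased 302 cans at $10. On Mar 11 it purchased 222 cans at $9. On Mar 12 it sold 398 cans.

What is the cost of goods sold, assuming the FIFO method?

COGS = $6,595

Mar 7, 280 sold [FIFO — oldest first]: 251 @ $11 + 29 @ $10 = $3,051
Mar 12, 398 sold [FIFO — oldest first]: 167 @ $10 + 218 @ $8 + 13 @ $10 = $3,544
Total COGS = $3,051 + $3,544 = $6,595
Ending inventory: 289 @ $10 + 222 @ $9 = $4,888
Check: goods available $11,483 = COGS $6,595 + ending $4,888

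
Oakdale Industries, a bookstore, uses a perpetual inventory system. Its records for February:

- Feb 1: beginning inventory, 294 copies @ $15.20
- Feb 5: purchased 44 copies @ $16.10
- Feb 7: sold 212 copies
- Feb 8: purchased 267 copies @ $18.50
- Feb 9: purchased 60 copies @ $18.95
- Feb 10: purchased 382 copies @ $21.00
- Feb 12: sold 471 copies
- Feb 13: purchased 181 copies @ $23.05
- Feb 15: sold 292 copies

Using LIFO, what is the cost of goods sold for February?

Feb 7, 212 sold [LIFO — newest first]: 44 @ $16.10 + 168 @ $15.20 = $3,262.00
Feb 12, 471 sold [LIFO — newest first]: 382 @ $21.00 + 60 @ $18.95 + 29 @ $18.50 = $9,695.50
Feb 15, 292 sold [LIFO — newest first]: 181 @ $23.05 + 111 @ $18.50 = $6,225.55
Total COGS = $3,262.00 + $9,695.50 + $6,225.55 = $19,183.05
Ending inventory: 126 @ $15.20 + 127 @ $18.50 = $4,264.70

COGS = $19,183.05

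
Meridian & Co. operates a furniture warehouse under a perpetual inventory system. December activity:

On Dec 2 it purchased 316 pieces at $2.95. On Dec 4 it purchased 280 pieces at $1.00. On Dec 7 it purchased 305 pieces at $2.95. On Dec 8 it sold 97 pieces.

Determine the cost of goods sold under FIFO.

COGS = $286.15

Dec 8, 97 sold [FIFO — oldest first]: 97 @ $2.95 = $286.15
Ending inventory: 219 @ $2.95 + 280 @ $1.00 + 305 @ $2.95 = $1,825.80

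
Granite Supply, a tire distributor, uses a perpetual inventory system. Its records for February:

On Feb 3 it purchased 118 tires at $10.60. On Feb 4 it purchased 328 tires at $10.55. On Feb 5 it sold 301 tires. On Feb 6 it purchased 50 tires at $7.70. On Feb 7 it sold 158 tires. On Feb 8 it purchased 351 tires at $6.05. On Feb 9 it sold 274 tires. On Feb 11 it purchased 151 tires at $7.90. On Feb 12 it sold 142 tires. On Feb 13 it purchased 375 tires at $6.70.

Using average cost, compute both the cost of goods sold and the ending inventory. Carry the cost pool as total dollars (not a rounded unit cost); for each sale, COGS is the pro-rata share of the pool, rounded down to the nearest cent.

COGS = $7,519.76; ending inventory = $3,405.39

After Feb 3: 118 on hand, pool $1,250.80 (≈ $10.6000 each)
After Feb 4: 446 on hand, pool $4,711.20 (≈ $10.5632 each)
Feb 5, sell 301: 301/446 × $4,711.20 → $3,179.53
After Feb 6: 195 on hand, pool $1,916.67 (≈ $9.8291 each)
Feb 7, sell 158: 158/195 × $1,916.67 → $1,552.99
After Feb 8: 388 on hand, pool $2,487.23 (≈ $6.4104 each)
Feb 9, sell 274: 274/388 × $2,487.23 → $1,756.44
After Feb 11: 265 on hand, pool $1,923.69 (≈ $7.2592 each)
Feb 12, sell 142: 142/265 × $1,923.69 → $1,030.80
After Feb 13: 498 on hand, pool $3,405.39 (≈ $6.8381 each)
Total COGS = $3,179.53 + $1,552.99 + $1,756.44 + $1,030.80 = $7,519.76
Ending inventory (cost pool remaining) = $3,405.39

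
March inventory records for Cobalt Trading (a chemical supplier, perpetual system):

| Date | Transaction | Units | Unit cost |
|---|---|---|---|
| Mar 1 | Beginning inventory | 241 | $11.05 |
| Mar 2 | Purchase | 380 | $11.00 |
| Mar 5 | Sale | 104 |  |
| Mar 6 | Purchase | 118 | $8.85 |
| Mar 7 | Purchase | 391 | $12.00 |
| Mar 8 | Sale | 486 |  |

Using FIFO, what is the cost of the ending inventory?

Mar 5, 104 sold [FIFO — oldest first]: 104 @ $11.05 = $1,149.20
Mar 8, 486 sold [FIFO — oldest first]: 137 @ $11.05 + 349 @ $11.00 = $5,352.85
Total COGS = $1,149.20 + $5,352.85 = $6,502.05
Ending inventory: 31 @ $11.00 + 118 @ $8.85 + 391 @ $12.00 = $6,077.30

Ending inventory = $6,077.30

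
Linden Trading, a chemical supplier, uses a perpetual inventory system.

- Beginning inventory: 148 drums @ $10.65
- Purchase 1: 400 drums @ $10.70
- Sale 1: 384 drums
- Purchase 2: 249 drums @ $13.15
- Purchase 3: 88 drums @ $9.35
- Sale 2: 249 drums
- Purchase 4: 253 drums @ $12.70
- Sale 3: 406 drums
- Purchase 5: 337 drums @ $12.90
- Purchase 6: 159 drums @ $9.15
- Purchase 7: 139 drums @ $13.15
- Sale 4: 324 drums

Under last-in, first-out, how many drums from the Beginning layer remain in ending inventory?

Sale 1 (384) [LIFO — newest first]: 384 @ $10.70 = $4,108.80
Sale 2 (249) [LIFO — newest first]: 88 @ $9.35 + 161 @ $13.15 = $2,939.95
Sale 3 (406) [LIFO — newest first]: 253 @ $12.70 + 88 @ $13.15 + 16 @ $10.70 + 49 @ $10.65 = $5,063.35
Sale 4 (324) [LIFO — newest first]: 139 @ $13.15 + 159 @ $9.15 + 26 @ $12.90 = $3,618.10
Total COGS = $4,108.80 + $2,939.95 + $5,063.35 + $3,618.10 = $15,730.20
Ending inventory: 99 @ $10.65 + 311 @ $12.90 = $5,066.25

99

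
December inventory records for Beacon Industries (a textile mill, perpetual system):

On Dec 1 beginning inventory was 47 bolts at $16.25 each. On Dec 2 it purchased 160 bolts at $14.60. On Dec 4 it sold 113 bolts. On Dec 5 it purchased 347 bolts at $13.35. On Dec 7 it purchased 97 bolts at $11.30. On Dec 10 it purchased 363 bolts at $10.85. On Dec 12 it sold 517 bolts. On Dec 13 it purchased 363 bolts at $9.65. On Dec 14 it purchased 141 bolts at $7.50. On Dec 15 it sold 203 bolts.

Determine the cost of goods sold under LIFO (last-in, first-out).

Dec 4, 113 sold [LIFO — newest first]: 113 @ $14.60 = $1,649.80
Dec 12, 517 sold [LIFO — newest first]: 363 @ $10.85 + 97 @ $11.30 + 57 @ $13.35 = $5,795.60
Dec 15, 203 sold [LIFO — newest first]: 141 @ $7.50 + 62 @ $9.65 = $1,655.80
Total COGS = $1,649.80 + $5,795.60 + $1,655.80 = $9,101.20
Ending inventory: 47 @ $16.25 + 47 @ $14.60 + 290 @ $13.35 + 301 @ $9.65 = $8,226.10

COGS = $9,101.20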